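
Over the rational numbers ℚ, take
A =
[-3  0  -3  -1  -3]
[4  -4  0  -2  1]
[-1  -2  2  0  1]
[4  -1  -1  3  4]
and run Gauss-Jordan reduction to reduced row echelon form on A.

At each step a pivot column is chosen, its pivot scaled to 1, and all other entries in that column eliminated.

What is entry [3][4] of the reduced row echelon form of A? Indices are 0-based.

M[3][4] = 71/82

step 1: normalize row 0 (÷-3) = (1, 0, 1, 1/3, 1)
  row 1: subtract 4×row0 = (0, -4, -4, -10/3, -3)
  row 2: subtract -1×row0 = (0, -2, 3, 1/3, 2)
  row 3: subtract 4×row0 = (0, -1, -5, 5/3, 0)
step 2: normalize row 1 (÷-4) = (0, 1, 1, 5/6, 3/4)
  row 2: subtract -2×row1 = (0, 0, 5, 2, 7/2)
  row 3: subtract -1×row1 = (0, 0, -4, 5/2, 3/4)
step 3: normalize row 2 (÷5) = (0, 0, 1, 2/5, 7/10)
  row 0: subtract 1×row2 = (1, 0, 0, -1/15, 3/10)
  row 1: subtract 1×row2 = (0, 1, 0, 13/30, 1/20)
  row 3: subtract -4×row2 = (0, 0, 0, 41/10, 71/20)
step 4: normalize row 3 (÷41/10) = (0, 0, 0, 1, 71/82)
  row 0: subtract -1/15×row3 = (1, 0, 0, 0, 44/123)
  row 1: subtract 13/30×row3 = (0, 1, 0, 0, -40/123)
  row 2: subtract 2/5×row3 = (0, 0, 1, 0, 29/82)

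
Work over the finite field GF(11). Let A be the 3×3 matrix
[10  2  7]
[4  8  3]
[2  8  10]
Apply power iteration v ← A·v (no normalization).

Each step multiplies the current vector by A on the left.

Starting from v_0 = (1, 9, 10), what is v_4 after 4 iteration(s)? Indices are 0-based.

v_4 = (1, 0, 0)

v_0 = (1, 9, 10).
v_1 = A·v_0 = (10, 7, 9).
v_2 = A·v_1 = (1, 2, 1).
v_3 = A·v_2 = (10, 1, 6).
v_4 = A·v_3 = (1, 0, 0).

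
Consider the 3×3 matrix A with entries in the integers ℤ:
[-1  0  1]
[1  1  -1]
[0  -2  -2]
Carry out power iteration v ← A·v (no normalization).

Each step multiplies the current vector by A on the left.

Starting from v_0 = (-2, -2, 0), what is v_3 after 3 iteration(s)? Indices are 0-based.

v_3 = (-2, -4, 12)

v_0 = (-2, -2, 0).
v_1 = A·v_0 = (2, -4, 4).
v_2 = A·v_1 = (2, -6, 0).
v_3 = A·v_2 = (-2, -4, 12).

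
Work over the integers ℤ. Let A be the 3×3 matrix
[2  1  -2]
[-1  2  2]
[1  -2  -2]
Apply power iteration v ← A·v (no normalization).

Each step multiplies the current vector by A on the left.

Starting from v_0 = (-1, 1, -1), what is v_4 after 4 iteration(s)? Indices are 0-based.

v_0 = (-1, 1, -1).
v_1 = A·v_0 = (1, 1, -1).
v_2 = A·v_1 = (5, -1, 1).
v_3 = A·v_2 = (7, -5, 5).
v_4 = A·v_3 = (-1, -7, 7).

v_4 = (-1, -7, 7)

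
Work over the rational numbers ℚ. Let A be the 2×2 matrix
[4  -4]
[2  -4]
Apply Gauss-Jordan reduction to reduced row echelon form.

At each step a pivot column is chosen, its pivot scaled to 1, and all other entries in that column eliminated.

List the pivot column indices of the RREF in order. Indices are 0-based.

step 1: normalize row 0 (÷4) = (1, -1)
  row 1: subtract 2×row0 = (0, -2)
step 2: normalize row 1 (÷-2) = (0, 1)
  row 0: subtract -1×row1 = (1, 0)

pivot columns: 0, 1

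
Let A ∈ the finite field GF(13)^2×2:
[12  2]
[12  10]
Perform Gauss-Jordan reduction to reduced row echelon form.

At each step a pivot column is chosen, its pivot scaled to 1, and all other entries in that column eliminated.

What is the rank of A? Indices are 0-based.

[1] R0 /= 12  ⇒  (1, 11)
     R1 -= 12·R0  ⇒  (0, 8)
[2] R1 /= 8  ⇒  (0, 1)
     R0 -= 11·R1  ⇒  (1, 0)

rank = 2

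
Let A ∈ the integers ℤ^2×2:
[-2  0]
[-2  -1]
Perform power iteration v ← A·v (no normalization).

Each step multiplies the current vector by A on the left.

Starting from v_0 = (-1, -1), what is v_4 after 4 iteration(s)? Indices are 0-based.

v_0 = (-1, -1).
v_1 = A·v_0 = (2, 3).
v_2 = A·v_1 = (-4, -7).
v_3 = A·v_2 = (8, 15).
v_4 = A·v_3 = (-16, -31).

v_4 = (-16, -31)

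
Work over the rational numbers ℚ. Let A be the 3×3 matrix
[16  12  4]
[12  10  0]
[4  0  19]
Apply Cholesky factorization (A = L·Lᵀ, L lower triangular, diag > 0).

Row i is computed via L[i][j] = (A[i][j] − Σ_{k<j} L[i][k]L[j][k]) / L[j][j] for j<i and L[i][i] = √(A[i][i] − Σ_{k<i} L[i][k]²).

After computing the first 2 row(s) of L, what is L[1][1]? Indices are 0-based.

Step 1: L[0][0] = √(16) = 4.
  L[1][0] = (12) / L[0][0] = 3.
Step 2: L[1][1] = √(1) = 1.

L[1][1] = 1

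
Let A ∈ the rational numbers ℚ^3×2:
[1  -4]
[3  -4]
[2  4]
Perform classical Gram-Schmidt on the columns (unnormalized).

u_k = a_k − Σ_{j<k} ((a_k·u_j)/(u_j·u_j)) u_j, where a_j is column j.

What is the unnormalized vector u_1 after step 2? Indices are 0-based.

u_1 = (-24/7, -16/7, 36/7)

Step 1: u_0 = a_0 = (1, 3, 2).
Step 2: u_1 = a_1 − (-4/7)·u_0 = (-24/7, -16/7, 36/7).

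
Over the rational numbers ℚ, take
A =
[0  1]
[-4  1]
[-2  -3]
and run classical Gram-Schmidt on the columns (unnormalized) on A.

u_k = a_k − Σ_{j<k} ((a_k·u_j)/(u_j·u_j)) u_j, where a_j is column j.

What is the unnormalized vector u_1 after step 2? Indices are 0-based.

u_1 = (1, 7/5, -14/5)

Step 1: u_0 = a_0 = (0, -4, -2).
Step 2: u_1 = a_1 − (1/10)·u_0 = (1, 7/5, -14/5).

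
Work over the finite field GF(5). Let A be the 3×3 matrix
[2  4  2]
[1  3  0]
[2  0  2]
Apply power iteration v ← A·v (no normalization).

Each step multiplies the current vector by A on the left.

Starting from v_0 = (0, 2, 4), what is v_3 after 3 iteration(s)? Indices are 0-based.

v_0 = (0, 2, 4).
v_1 = A·v_0 = (1, 1, 3).
v_2 = A·v_1 = (2, 4, 3).
v_3 = A·v_2 = (1, 4, 0).

v_3 = (1, 4, 0)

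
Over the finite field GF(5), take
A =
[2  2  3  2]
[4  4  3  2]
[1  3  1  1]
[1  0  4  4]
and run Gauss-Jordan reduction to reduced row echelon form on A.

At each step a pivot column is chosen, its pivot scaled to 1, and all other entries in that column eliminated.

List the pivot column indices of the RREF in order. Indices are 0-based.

pivot(0,0)=2: scale R0 → (1, 1, 4, 1)
  clear (1,0): R1 −= (4)R0 → (0, 0, 2, 3)
  clear (2,0): R2 −= (1)R0 → (0, 2, 2, 0)
  clear (3,0): R3 −= (1)R0 → (0, 4, 0, 3)
pivot(1,1): swap R1↔R2
pivot(1,1)=2: scale R1 → (0, 1, 1, 0)
  clear (0,1): R0 −= (1)R1 → (1, 0, 3, 1)
  clear (3,1): R3 −= (4)R1 → (0, 0, 1, 3)
pivot(2,2)=2: scale R2 → (0, 0, 1, 4)
  clear (0,2): R0 −= (3)R2 → (1, 0, 0, 4)
  clear (1,2): R1 −= (1)R2 → (0, 1, 0, 1)
  clear (3,2): R3 −= (1)R2 → (0, 0, 0, 4)
pivot(3,3)=4: scale R3 → (0, 0, 0, 1)
  clear (0,3): R0 −= (4)R3 → (1, 0, 0, 0)
  clear (1,3): R1 −= (1)R3 → (0, 1, 0, 0)
  clear (2,3): R2 −= (4)R3 → (0, 0, 1, 0)

pivot columns: 0, 1, 2, 3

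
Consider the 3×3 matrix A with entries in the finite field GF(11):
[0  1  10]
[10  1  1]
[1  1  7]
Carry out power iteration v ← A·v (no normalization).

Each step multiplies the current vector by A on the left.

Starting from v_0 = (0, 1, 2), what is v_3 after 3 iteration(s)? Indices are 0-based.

v_3 = (0, 6, 8)

v_0 = (0, 1, 2).
v_1 = A·v_0 = (10, 3, 4).
v_2 = A·v_1 = (10, 8, 8).
v_3 = A·v_2 = (0, 6, 8).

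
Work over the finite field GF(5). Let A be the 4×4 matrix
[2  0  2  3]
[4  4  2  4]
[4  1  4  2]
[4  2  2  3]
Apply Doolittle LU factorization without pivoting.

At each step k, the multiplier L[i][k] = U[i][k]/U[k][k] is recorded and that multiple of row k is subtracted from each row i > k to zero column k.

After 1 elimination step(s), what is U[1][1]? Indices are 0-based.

Step 1: pivot at (0,0) is 2.
  row1 ← row1 − (2)·row0  ⇒  L[1][0]=2, U row1=(0, 4, 3, 3)
  row2 ← row2 − (2)·row0  ⇒  L[2][0]=2, U row2=(0, 1, 0, 1)
  row3 ← row3 − (2)·row0  ⇒  L[3][0]=2, U row3=(0, 2, 3, 2)

U[1][1] = 4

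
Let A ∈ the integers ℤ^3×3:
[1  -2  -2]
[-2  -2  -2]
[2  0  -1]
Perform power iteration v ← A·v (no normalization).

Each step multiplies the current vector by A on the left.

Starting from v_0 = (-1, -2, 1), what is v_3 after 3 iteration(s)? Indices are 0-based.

v_0 = (-1, -2, 1).
v_1 = A·v_0 = (1, 4, -3).
v_2 = A·v_1 = (-1, -4, 5).
v_3 = A·v_2 = (-3, 0, -7).

v_3 = (-3, 0, -7)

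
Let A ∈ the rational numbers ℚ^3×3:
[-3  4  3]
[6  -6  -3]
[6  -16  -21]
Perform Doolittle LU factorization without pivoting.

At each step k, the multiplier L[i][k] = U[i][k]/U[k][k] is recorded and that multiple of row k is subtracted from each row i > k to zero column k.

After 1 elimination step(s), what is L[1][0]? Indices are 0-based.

L[1][0] = -2

Step 1: pivot at (0,0) is -3.
  row1 ← row1 − (-2)·row0  ⇒  L[1][0]=-2, U row1=(0, 2, 3)
  row2 ← row2 − (-2)·row0  ⇒  L[2][0]=-2, U row2=(0, -8, -15)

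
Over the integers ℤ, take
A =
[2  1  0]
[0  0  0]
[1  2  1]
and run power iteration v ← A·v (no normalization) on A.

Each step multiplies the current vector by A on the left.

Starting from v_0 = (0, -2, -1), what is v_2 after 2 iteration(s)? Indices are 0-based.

v_2 = (-4, 0, -7)

v_0 = (0, -2, -1).
v_1 = A·v_0 = (-2, 0, -5).
v_2 = A·v_1 = (-4, 0, -7).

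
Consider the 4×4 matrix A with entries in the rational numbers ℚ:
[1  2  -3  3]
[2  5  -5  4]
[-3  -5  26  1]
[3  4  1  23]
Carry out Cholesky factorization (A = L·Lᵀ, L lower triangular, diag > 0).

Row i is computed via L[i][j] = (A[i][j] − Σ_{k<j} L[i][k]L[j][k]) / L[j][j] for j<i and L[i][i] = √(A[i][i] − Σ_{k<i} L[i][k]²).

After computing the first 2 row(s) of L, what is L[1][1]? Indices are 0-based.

Step 1: L[0][0] = √(1) = 1.
  L[1][0] = (2) / L[0][0] = 2.
Step 2: L[1][1] = √(1) = 1.

L[1][1] = 1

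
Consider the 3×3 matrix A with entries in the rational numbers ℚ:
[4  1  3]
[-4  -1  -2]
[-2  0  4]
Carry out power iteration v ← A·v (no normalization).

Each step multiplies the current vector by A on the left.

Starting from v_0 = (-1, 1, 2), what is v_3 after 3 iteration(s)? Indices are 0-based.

v_3 = (235, -201, 54)

v_0 = (-1, 1, 2).
v_1 = A·v_0 = (3, -1, 10).
v_2 = A·v_1 = (41, -31, 34).
v_3 = A·v_2 = (235, -201, 54).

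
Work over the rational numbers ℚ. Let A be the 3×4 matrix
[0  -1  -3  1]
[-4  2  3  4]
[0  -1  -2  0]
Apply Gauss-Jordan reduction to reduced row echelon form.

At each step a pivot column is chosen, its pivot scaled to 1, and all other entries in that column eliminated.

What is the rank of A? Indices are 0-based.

rank = 3

pivot(0,0): swap R0↔R1
pivot(0,0)=-4: scale R0 → (1, -1/2, -3/4, -1)
pivot(1,1)=-1: scale R1 → (0, 1, 3, -1)
  clear (0,1): R0 −= (-1/2)R1 → (1, 0, 3/4, -3/2)
  clear (2,1): R2 −= (-1)R1 → (0, 0, 1, -1)
pivot(2,2)=1: scale R2 → (0, 0, 1, -1)
  clear (0,2): R0 −= (3/4)R2 → (1, 0, 0, -3/4)
  clear (1,2): R1 −= (3)R2 → (0, 1, 0, 2)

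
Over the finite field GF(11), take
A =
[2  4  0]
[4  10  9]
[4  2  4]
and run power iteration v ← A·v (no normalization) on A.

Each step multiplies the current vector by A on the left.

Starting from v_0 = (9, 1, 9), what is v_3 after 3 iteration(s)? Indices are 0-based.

v_0 = (9, 1, 9).
v_1 = A·v_0 = (0, 6, 8).
v_2 = A·v_1 = (2, 0, 0).
v_3 = A·v_2 = (4, 8, 8).

v_3 = (4, 8, 8)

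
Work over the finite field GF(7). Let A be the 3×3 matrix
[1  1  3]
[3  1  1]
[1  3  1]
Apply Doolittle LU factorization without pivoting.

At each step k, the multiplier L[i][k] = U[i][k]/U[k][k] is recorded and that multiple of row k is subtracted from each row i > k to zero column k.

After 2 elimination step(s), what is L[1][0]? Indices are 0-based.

L[1][0] = 3

[col 0] pivot 1
  R1 -= 3*R0 → (0, 5, 6)  (L[1][0] := 3)
  R2 -= 1*R0 → (0, 2, 5)  (L[2][0] := 1)
[col 1] pivot 5
  R2 -= 6*R1 → (0, 0, 4)  (L[2][1] := 6)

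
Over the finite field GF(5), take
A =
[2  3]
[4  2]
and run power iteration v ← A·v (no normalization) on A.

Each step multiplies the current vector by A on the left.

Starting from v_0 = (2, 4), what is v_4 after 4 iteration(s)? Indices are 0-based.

v_4 = (2, 1)

v_0 = (2, 4).
v_1 = A·v_0 = (1, 1).
v_2 = A·v_1 = (0, 1).
v_3 = A·v_2 = (3, 2).
v_4 = A·v_3 = (2, 1).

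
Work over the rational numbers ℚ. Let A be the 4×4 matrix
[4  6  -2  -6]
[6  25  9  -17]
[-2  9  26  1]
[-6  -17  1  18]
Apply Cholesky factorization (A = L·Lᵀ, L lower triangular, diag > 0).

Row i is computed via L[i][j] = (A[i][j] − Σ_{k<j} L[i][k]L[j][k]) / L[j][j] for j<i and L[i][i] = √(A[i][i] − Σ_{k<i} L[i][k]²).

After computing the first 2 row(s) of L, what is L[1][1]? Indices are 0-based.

L[1][1] = 4

Step 1: L[0][0] = √(4) = 2.
  L[1][0] = (6) / L[0][0] = 3.
Step 2: L[1][1] = √(16) = 4.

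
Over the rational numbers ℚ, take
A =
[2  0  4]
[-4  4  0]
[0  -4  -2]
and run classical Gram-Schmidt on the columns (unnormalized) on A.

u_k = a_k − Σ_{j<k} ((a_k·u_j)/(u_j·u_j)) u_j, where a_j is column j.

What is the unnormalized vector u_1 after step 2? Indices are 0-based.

u_1 = (8/5, 4/5, -4)

Step 1: u_0 = a_0 = (2, -4, 0).
Step 2: u_1 = a_1 − (-4/5)·u_0 = (8/5, 4/5, -4).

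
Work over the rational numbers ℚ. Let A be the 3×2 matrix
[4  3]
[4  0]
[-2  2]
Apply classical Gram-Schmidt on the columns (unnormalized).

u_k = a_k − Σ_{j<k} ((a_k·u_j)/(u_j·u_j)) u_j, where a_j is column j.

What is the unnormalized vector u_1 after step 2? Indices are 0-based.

Step 1: u_0 = a_0 = (4, 4, -2).
Step 2: u_1 = a_1 − (2/9)·u_0 = (19/9, -8/9, 22/9).

u_1 = (19/9, -8/9, 22/9)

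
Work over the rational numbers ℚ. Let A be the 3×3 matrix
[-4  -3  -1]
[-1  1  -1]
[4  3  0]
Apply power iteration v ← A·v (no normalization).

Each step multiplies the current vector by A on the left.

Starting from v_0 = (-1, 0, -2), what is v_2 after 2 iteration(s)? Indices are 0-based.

v_2 = (-29, 1, 33)

v_0 = (-1, 0, -2).
v_1 = A·v_0 = (6, 3, -4).
v_2 = A·v_1 = (-29, 1, 33).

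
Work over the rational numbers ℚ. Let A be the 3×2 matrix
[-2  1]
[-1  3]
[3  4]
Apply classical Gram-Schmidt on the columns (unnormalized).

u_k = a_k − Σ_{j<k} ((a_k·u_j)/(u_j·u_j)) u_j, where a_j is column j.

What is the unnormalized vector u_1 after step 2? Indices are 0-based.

Step 1: u_0 = a_0 = (-2, -1, 3).
Step 2: u_1 = a_1 − (1/2)·u_0 = (2, 7/2, 5/2).

u_1 = (2, 7/2, 5/2)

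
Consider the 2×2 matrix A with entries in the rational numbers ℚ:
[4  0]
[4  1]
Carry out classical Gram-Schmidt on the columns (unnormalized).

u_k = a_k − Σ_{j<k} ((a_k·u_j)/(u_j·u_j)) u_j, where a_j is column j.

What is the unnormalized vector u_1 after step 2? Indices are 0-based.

Step 1: u_0 = a_0 = (4, 4).
Step 2: u_1 = a_1 − (1/8)·u_0 = (-1/2, 1/2).

u_1 = (-1/2, 1/2)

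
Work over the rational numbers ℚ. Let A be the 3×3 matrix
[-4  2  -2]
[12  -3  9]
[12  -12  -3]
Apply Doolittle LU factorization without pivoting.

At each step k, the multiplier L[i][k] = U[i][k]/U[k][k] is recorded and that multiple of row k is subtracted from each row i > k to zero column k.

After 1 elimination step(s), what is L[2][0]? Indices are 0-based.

k=0: U[0][0]=-4
  eliminate (1,0): mult=-3, new row 1: (0, 3, 3); set L[1][0]=-3
  eliminate (2,0): mult=-3, new row 2: (0, -6, -9); set L[2][0]=-3

L[2][0] = -3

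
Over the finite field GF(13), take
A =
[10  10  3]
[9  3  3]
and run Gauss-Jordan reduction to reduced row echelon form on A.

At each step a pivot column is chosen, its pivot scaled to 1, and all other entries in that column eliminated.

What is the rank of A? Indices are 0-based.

step 1: normalize row 0 (÷10) = (1, 1, 12)
  row 1: subtract 9×row0 = (0, 7, 12)
step 2: normalize row 1 (÷7) = (0, 1, 11)
  row 0: subtract 1×row1 = (1, 0, 1)

rank = 2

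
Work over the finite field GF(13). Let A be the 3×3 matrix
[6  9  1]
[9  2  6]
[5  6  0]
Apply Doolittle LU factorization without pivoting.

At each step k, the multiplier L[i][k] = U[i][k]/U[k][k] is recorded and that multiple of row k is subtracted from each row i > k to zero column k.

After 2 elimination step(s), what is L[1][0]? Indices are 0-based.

L[1][0] = 8

k=0: U[0][0]=6
  eliminate (1,0): mult=8, new row 1: (0, 8, 11); set L[1][0]=8
  eliminate (2,0): mult=3, new row 2: (0, 5, 10); set L[2][0]=3
k=1: U[1][1]=8
  eliminate (2,1): mult=12, new row 2: (0, 0, 8); set L[2][1]=12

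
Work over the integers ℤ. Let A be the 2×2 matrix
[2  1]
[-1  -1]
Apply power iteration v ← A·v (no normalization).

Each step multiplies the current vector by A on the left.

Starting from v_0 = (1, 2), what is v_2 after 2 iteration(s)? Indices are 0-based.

v_2 = (5, -1)

v_0 = (1, 2).
v_1 = A·v_0 = (4, -3).
v_2 = A·v_1 = (5, -1).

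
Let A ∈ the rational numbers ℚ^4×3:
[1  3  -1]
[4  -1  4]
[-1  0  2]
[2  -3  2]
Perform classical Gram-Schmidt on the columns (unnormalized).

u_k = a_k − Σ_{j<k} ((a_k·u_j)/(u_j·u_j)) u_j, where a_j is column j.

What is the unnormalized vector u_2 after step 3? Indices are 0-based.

u_2 = (-100/369, 127/123, 970/369, -227/369)

Step 1: u_0 = a_0 = (1, 4, -1, 2).
Step 2: u_1 = a_1 − (-7/22)·u_0 = (73/22, 3/11, -7/22, -26/11).
Step 3: u_2 = a_2 − (17/22)·u_0 − (-167/369)·u_1 = (-100/369, 127/123, 970/369, -227/369).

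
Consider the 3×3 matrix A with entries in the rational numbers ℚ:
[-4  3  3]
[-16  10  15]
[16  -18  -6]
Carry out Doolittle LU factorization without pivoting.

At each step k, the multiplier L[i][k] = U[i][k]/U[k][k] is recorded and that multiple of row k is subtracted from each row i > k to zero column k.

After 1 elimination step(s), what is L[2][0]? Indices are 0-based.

L[2][0] = -4

[col 0] pivot -4
  R1 -= 4*R0 → (0, -2, 3)  (L[1][0] := 4)
  R2 -= -4*R0 → (0, -6, 6)  (L[2][0] := -4)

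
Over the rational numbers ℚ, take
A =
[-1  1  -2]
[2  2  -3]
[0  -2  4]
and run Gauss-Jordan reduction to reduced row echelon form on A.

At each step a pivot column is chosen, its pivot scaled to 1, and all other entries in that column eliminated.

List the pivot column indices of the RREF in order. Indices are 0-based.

pivot columns: 0, 1, 2

step 1: normalize row 0 (÷-1) = (1, -1, 2)
  row 1: subtract 2×row0 = (0, 4, -7)
step 2: normalize row 1 (÷4) = (0, 1, -7/4)
  row 0: subtract -1×row1 = (1, 0, 1/4)
  row 2: subtract -2×row1 = (0, 0, 1/2)
step 3: normalize row 2 (÷1/2) = (0, 0, 1)
  row 0: subtract 1/4×row2 = (1, 0, 0)
  row 1: subtract -7/4×row2 = (0, 1, 0)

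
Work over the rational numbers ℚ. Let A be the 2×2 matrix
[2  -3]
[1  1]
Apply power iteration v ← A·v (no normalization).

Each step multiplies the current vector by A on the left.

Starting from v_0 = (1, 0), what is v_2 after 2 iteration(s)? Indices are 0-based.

v_2 = (1, 3)

v_0 = (1, 0).
v_1 = A·v_0 = (2, 1).
v_2 = A·v_1 = (1, 3).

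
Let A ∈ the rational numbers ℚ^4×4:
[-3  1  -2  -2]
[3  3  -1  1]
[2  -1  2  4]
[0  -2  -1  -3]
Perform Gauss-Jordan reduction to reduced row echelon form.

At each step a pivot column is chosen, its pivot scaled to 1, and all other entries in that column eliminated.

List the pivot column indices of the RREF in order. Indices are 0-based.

[1] R0 /= -3  ⇒  (1, -1/3, 2/3, 2/3)
     R1 -= 3·R0  ⇒  (0, 4, -3, -1)
     R2 -= 2·R0  ⇒  (0, -1/3, 2/3, 8/3)
[2] R1 /= 4  ⇒  (0, 1, -3/4, -1/4)
     R0 -= -1/3·R1  ⇒  (1, 0, 5/12, 7/12)
     R2 -= -1/3·R1  ⇒  (0, 0, 5/12, 31/12)
     R3 -= -2·R1  ⇒  (0, 0, -5/2, -7/2)
[3] R2 /= 5/12  ⇒  (0, 0, 1, 31/5)
     R0 -= 5/12·R2  ⇒  (1, 0, 0, -2)
     R1 -= -3/4·R2  ⇒  (0, 1, 0, 22/5)
     R3 -= -5/2·R2  ⇒  (0, 0, 0, 12)
[4] R3 /= 12  ⇒  (0, 0, 0, 1)
     R0 -= -2·R3  ⇒  (1, 0, 0, 0)
     R1 -= 22/5·R3  ⇒  (0, 1, 0, 0)
     R2 -= 31/5·R3  ⇒  (0, 0, 1, 0)

pivot columns: 0, 1, 2, 3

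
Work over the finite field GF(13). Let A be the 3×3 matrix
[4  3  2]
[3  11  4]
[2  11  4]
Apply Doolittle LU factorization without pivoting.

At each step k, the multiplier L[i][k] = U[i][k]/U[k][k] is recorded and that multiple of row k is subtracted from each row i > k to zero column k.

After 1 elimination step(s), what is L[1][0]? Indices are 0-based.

L[1][0] = 4

Step 1: pivot at (0,0) is 4.
  row1 ← row1 − (4)·row0  ⇒  L[1][0]=4, U row1=(0, 12, 9)
  row2 ← row2 − (7)·row0  ⇒  L[2][0]=7, U row2=(0, 3, 3)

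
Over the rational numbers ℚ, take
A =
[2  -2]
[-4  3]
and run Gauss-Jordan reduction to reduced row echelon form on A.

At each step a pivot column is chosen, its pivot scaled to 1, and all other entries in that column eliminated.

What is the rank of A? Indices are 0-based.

rank = 2

pivot(0,0)=2: scale R0 → (1, -1)
  clear (1,0): R1 −= (-4)R0 → (0, -1)
pivot(1,1)=-1: scale R1 → (0, 1)
  clear (0,1): R0 −= (-1)R1 → (1, 0)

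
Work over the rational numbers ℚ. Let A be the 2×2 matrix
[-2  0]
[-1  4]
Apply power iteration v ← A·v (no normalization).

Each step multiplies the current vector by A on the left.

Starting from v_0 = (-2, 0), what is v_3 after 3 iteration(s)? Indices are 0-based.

v_0 = (-2, 0).
v_1 = A·v_0 = (4, 2).
v_2 = A·v_1 = (-8, 4).
v_3 = A·v_2 = (16, 24).

v_3 = (16, 24)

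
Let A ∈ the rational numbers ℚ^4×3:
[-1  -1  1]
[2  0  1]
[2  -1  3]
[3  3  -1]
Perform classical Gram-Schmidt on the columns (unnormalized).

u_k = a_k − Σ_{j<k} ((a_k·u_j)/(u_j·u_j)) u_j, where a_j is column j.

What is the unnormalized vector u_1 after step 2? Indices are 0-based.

Step 1: u_0 = a_0 = (-1, 2, 2, 3).
Step 2: u_1 = a_1 − (4/9)·u_0 = (-5/9, -8/9, -17/9, 5/3).

u_1 = (-5/9, -8/9, -17/9, 5/3)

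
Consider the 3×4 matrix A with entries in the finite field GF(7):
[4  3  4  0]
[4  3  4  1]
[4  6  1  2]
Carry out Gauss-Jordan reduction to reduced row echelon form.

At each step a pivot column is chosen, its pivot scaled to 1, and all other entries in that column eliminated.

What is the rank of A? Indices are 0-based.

rank = 3

pivot(0,0)=4: scale R0 → (1, 6, 1, 0)
  clear (1,0): R1 −= (4)R0 → (0, 0, 0, 1)
  clear (2,0): R2 −= (4)R0 → (0, 3, 4, 2)
pivot(1,1): swap R1↔R2
pivot(1,1)=3: scale R1 → (0, 1, 6, 3)
  clear (0,1): R0 −= (6)R1 → (1, 0, 0, 3)
col 2: no nonzero at/below row 2; advance.
pivot(2,3)=1: scale R2 → (0, 0, 0, 1)
  clear (0,3): R0 −= (3)R2 → (1, 0, 0, 0)
  clear (1,3): R1 −= (3)R2 → (0, 1, 6, 0)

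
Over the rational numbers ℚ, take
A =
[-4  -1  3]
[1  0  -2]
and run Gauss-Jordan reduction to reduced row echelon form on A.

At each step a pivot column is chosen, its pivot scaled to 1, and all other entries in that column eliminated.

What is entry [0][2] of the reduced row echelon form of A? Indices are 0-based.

pivot(0,0)=-4: scale R0 → (1, 1/4, -3/4)
  clear (1,0): R1 −= (1)R0 → (0, -1/4, -5/4)
pivot(1,1)=-1/4: scale R1 → (0, 1, 5)
  clear (0,1): R0 −= (1/4)R1 → (1, 0, -2)

M[0][2] = -2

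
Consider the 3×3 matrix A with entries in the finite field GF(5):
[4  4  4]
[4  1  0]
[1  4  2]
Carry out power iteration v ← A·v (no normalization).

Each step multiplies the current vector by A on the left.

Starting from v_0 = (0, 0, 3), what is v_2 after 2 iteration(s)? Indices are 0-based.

v_0 = (0, 0, 3).
v_1 = A·v_0 = (2, 0, 1).
v_2 = A·v_1 = (2, 3, 4).

v_2 = (2, 3, 4)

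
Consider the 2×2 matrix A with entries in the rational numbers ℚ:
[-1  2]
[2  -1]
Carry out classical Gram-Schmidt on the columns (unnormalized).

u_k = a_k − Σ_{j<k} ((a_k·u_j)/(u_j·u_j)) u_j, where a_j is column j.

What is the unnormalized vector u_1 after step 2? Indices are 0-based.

Step 1: u_0 = a_0 = (-1, 2).
Step 2: u_1 = a_1 − (-4/5)·u_0 = (6/5, 3/5).

u_1 = (6/5, 3/5)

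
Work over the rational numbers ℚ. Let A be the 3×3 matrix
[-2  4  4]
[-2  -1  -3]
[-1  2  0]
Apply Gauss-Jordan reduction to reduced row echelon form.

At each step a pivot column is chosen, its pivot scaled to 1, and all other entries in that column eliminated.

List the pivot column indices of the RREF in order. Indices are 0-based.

step 1: normalize row 0 (÷-2) = (1, -2, -2)
  row 1: subtract -2×row0 = (0, -5, -7)
  row 2: subtract -1×row0 = (0, 0, -2)
step 2: normalize row 1 (÷-5) = (0, 1, 7/5)
  row 0: subtract -2×row1 = (1, 0, 4/5)
step 3: normalize row 2 (÷-2) = (0, 0, 1)
  row 0: subtract 4/5×row2 = (1, 0, 0)
  row 1: subtract 7/5×row2 = (0, 1, 0)

pivot columns: 0, 1, 2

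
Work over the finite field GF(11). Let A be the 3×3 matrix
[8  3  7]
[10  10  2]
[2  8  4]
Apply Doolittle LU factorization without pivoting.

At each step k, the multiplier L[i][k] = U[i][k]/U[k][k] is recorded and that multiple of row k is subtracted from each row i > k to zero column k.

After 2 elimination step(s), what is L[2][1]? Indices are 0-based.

L[2][1] = 6

k=0: U[0][0]=8
  eliminate (1,0): mult=4, new row 1: (0, 9, 7); set L[1][0]=4
  eliminate (2,0): mult=3, new row 2: (0, 10, 5); set L[2][0]=3
k=1: U[1][1]=9
  eliminate (2,1): mult=6, new row 2: (0, 0, 7); set L[2][1]=6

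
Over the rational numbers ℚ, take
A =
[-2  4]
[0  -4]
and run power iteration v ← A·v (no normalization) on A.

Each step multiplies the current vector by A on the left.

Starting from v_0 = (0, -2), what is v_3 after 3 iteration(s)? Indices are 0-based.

v_3 = (-224, 128)

v_0 = (0, -2).
v_1 = A·v_0 = (-8, 8).
v_2 = A·v_1 = (48, -32).
v_3 = A·v_2 = (-224, 128).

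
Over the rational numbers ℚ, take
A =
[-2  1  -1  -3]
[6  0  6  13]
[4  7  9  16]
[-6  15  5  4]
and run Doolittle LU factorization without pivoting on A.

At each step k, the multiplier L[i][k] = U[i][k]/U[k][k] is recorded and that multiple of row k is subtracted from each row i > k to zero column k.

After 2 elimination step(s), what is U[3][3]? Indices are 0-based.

U[3][3] = -3

[col 0] pivot -2
  R1 -= -3*R0 → (0, 3, 3, 4)  (L[1][0] := -3)
  R2 -= -2*R0 → (0, 9, 7, 10)  (L[2][0] := -2)
  R3 -= 3*R0 → (0, 12, 8, 13)  (L[3][0] := 3)
[col 1] pivot 3
  R2 -= 3*R1 → (0, 0, -2, -2)  (L[2][1] := 3)
  R3 -= 4*R1 → (0, 0, -4, -3)  (L[3][1] := 4)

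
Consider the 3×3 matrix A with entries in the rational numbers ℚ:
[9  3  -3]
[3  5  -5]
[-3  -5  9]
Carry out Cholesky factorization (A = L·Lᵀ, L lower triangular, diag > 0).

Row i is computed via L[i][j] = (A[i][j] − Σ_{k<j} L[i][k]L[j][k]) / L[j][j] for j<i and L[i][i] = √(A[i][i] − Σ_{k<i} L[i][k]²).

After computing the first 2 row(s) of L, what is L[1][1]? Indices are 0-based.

Step 1: L[0][0] = √(9) = 3.
  L[1][0] = (3) / L[0][0] = 1.
Step 2: L[1][1] = √(4) = 2.

L[1][1] = 2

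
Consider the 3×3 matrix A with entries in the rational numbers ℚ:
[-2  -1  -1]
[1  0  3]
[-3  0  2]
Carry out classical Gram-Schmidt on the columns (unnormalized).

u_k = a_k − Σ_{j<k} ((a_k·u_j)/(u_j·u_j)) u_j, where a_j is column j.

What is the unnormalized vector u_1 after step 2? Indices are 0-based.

Step 1: u_0 = a_0 = (-2, 1, -3).
Step 2: u_1 = a_1 − (1/7)·u_0 = (-5/7, -1/7, 3/7).

u_1 = (-5/7, -1/7, 3/7)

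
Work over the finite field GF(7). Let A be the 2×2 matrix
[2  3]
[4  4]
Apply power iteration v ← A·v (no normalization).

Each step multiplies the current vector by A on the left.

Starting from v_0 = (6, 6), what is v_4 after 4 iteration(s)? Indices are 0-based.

v_4 = (4, 3)

v_0 = (6, 6).
v_1 = A·v_0 = (2, 6).
v_2 = A·v_1 = (1, 4).
v_3 = A·v_2 = (0, 6).
v_4 = A·v_3 = (4, 3).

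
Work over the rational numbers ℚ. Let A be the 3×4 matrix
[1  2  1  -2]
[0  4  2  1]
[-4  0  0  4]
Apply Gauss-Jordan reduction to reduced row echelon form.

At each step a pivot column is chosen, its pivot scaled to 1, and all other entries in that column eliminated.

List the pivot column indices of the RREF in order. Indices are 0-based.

pivot columns: 0, 1, 3

pivot(0,0)=1: scale R0 → (1, 2, 1, -2)
  clear (2,0): R2 −= (-4)R0 → (0, 8, 4, -4)
pivot(1,1)=4: scale R1 → (0, 1, 1/2, 1/4)
  clear (0,1): R0 −= (2)R1 → (1, 0, 0, -5/2)
  clear (2,1): R2 −= (8)R1 → (0, 0, 0, -6)
col 2: no nonzero at/below row 2; advance.
pivot(2,3)=-6: scale R2 → (0, 0, 0, 1)
  clear (0,3): R0 −= (-5/2)R2 → (1, 0, 0, 0)
  clear (1,3): R1 −= (1/4)R2 → (0, 1, 1/2, 0)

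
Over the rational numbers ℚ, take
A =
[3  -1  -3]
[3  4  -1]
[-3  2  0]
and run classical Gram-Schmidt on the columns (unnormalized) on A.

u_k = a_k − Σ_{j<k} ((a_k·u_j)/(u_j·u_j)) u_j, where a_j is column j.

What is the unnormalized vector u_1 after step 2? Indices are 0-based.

u_1 = (-4/3, 11/3, 7/3)

Step 1: u_0 = a_0 = (3, 3, -3).
Step 2: u_1 = a_1 − (1/9)·u_0 = (-4/3, 11/3, 7/3).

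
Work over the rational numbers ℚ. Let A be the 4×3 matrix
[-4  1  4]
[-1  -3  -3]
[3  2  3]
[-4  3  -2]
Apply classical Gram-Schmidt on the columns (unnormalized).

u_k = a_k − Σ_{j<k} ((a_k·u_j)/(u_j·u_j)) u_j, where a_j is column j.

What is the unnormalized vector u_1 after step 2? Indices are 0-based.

u_1 = (1/3, -19/6, 5/2, 7/3)

Step 1: u_0 = a_0 = (-4, -1, 3, -4).
Step 2: u_1 = a_1 − (-1/6)·u_0 = (1/3, -19/6, 5/2, 7/3).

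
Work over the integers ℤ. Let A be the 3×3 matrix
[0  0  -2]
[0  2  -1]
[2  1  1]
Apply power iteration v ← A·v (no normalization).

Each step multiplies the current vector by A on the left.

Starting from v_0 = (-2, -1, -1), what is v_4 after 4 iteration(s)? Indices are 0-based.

v_0 = (-2, -1, -1).
v_1 = A·v_0 = (2, -1, -6).
v_2 = A·v_1 = (12, 4, -3).
v_3 = A·v_2 = (6, 11, 25).
v_4 = A·v_3 = (-50, -3, 48).

v_4 = (-50, -3, 48)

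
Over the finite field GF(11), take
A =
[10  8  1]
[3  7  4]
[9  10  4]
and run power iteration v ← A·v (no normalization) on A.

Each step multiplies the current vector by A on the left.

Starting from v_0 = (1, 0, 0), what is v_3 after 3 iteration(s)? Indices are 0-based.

v_0 = (1, 0, 0).
v_1 = A·v_0 = (10, 3, 9).
v_2 = A·v_1 = (1, 10, 2).
v_3 = A·v_2 = (4, 4, 7).

v_3 = (4, 4, 7)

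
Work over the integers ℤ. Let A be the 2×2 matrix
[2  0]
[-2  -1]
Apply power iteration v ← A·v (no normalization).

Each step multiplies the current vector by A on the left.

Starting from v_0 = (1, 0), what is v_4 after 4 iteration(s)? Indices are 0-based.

v_0 = (1, 0).
v_1 = A·v_0 = (2, -2).
v_2 = A·v_1 = (4, -2).
v_3 = A·v_2 = (8, -6).
v_4 = A·v_3 = (16, -10).

v_4 = (16, -10)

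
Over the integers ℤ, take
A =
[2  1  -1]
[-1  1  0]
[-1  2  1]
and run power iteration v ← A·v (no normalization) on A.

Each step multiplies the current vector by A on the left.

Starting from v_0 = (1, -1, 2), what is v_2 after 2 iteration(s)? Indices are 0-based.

v_2 = (-3, -1, -4)

v_0 = (1, -1, 2).
v_1 = A·v_0 = (-1, -2, -1).
v_2 = A·v_1 = (-3, -1, -4).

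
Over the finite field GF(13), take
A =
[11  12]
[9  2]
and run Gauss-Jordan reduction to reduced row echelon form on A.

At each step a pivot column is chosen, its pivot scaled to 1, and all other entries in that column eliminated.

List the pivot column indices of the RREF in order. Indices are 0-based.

pivot(0,0)=11: scale R0 → (1, 7)
  clear (1,0): R1 −= (9)R0 → (0, 4)
pivot(1,1)=4: scale R1 → (0, 1)
  clear (0,1): R0 −= (7)R1 → (1, 0)

pivot columns: 0, 1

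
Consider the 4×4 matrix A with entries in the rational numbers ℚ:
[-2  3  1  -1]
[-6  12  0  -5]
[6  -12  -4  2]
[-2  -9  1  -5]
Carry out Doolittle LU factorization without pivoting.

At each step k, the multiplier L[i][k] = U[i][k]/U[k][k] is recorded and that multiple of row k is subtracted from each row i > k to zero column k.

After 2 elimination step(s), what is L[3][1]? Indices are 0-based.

k=0: U[0][0]=-2
  eliminate (1,0): mult=3, new row 1: (0, 3, -3, -2); set L[1][0]=3
  eliminate (2,0): mult=-3, new row 2: (0, -3, -1, -1); set L[2][0]=-3
  eliminate (3,0): mult=1, new row 3: (0, -12, 0, -4); set L[3][0]=1
k=1: U[1][1]=3
  eliminate (2,1): mult=-1, new row 2: (0, 0, -4, -3); set L[2][1]=-1
  eliminate (3,1): mult=-4, new row 3: (0, 0, -12, -12); set L[3][1]=-4

L[3][1] = -4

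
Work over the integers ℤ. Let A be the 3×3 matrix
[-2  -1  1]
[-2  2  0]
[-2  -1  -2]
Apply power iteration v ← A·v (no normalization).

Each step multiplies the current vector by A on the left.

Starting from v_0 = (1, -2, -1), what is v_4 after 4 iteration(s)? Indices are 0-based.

v_0 = (1, -2, -1).
v_1 = A·v_0 = (-1, -6, 2).
v_2 = A·v_1 = (10, -10, 4).
v_3 = A·v_2 = (-6, -40, -18).
v_4 = A·v_3 = (34, -68, 88).

v_4 = (34, -68, 88)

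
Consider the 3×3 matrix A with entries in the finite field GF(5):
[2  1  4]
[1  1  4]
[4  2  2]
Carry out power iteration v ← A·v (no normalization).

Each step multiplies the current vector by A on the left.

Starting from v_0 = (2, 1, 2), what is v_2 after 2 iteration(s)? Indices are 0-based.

v_0 = (2, 1, 2).
v_1 = A·v_0 = (3, 1, 4).
v_2 = A·v_1 = (3, 0, 2).

v_2 = (3, 0, 2)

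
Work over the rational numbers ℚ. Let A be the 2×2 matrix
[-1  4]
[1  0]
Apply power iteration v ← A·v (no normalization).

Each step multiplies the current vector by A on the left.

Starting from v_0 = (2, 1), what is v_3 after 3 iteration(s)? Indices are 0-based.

v_3 = (2, 6)

v_0 = (2, 1).
v_1 = A·v_0 = (2, 2).
v_2 = A·v_1 = (6, 2).
v_3 = A·v_2 = (2, 6).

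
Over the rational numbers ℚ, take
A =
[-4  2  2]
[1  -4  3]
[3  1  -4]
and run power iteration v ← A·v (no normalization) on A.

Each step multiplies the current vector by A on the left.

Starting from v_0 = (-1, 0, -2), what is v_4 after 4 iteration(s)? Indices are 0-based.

v_0 = (-1, 0, -2).
v_1 = A·v_0 = (0, -7, 5).
v_2 = A·v_1 = (-4, 43, -27).
v_3 = A·v_2 = (48, -257, 139).
v_4 = A·v_3 = (-428, 1493, -669).

v_4 = (-428, 1493, -669)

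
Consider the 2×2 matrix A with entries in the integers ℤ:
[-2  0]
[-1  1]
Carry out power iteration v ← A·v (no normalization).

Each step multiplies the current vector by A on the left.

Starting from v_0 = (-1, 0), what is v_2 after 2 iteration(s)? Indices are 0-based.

v_2 = (-4, -1)

v_0 = (-1, 0).
v_1 = A·v_0 = (2, 1).
v_2 = A·v_1 = (-4, -1).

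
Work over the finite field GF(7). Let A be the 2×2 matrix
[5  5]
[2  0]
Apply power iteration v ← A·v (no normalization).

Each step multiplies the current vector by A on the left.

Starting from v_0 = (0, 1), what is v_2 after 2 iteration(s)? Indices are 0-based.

v_2 = (4, 3)

v_0 = (0, 1).
v_1 = A·v_0 = (5, 0).
v_2 = A·v_1 = (4, 3).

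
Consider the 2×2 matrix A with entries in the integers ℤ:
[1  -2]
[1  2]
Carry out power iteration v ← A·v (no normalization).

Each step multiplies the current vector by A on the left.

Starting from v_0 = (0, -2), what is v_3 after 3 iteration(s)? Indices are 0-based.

v_0 = (0, -2).
v_1 = A·v_0 = (4, -4).
v_2 = A·v_1 = (12, -4).
v_3 = A·v_2 = (20, 4).

v_3 = (20, 4)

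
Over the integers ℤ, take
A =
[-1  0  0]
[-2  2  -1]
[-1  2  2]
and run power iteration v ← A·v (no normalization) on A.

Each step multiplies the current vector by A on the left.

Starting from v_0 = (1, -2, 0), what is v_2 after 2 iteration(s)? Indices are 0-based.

v_0 = (1, -2, 0).
v_1 = A·v_0 = (-1, -6, -5).
v_2 = A·v_1 = (1, -5, -21).

v_2 = (1, -5, -21)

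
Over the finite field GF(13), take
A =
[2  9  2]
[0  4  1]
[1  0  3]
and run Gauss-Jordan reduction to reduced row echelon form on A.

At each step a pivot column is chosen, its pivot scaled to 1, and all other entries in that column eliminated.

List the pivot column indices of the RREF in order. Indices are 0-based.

step 1: normalize row 0 (÷2) = (1, 11, 1)
  row 2: subtract 1×row0 = (0, 2, 2)
step 2: normalize row 1 (÷4) = (0, 1, 10)
  row 0: subtract 11×row1 = (1, 0, 8)
  row 2: subtract 2×row1 = (0, 0, 8)
step 3: normalize row 2 (÷8) = (0, 0, 1)
  row 0: subtract 8×row2 = (1, 0, 0)
  row 1: subtract 10×row2 = (0, 1, 0)

pivot columns: 0, 1, 2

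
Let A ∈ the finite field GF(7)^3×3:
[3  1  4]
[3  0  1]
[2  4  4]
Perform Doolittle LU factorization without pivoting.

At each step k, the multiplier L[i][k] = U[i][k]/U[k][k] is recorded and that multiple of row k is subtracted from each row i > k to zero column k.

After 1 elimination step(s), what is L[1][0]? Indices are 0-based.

k=0: U[0][0]=3
  eliminate (1,0): mult=1, new row 1: (0, 6, 4); set L[1][0]=1
  eliminate (2,0): mult=3, new row 2: (0, 1, 6); set L[2][0]=3

L[1][0] = 1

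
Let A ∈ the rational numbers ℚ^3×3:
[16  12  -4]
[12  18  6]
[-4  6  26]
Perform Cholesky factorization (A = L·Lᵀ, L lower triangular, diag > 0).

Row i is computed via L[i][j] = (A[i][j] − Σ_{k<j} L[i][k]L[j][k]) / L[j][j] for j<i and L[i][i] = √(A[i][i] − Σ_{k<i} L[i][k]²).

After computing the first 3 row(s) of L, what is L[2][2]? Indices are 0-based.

Step 1: L[0][0] = √(16) = 4.
  L[1][0] = (12) / L[0][0] = 3.
Step 2: L[1][1] = √(9) = 3.
  L[2][0] = (-4) / L[0][0] = -1.
  L[2][1] = (9) / L[1][1] = 3.
Step 3: L[2][2] = √(16) = 4.

L[2][2] = 4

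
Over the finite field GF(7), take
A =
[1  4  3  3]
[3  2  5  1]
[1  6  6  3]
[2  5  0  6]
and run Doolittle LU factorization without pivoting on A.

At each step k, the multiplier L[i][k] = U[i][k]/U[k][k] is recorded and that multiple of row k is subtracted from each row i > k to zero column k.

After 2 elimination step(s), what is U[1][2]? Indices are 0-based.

[col 0] pivot 1
  R1 -= 3*R0 → (0, 4, 3, 6)  (L[1][0] := 3)
  R2 -= 1*R0 → (0, 2, 3, 0)  (L[2][0] := 1)
  R3 -= 2*R0 → (0, 4, 1, 0)  (L[3][0] := 2)
[col 1] pivot 4
  R2 -= 4*R1 → (0, 0, 5, 4)  (L[2][1] := 4)
  R3 -= 1*R1 → (0, 0, 5, 1)  (L[3][1] := 1)

U[1][2] = 3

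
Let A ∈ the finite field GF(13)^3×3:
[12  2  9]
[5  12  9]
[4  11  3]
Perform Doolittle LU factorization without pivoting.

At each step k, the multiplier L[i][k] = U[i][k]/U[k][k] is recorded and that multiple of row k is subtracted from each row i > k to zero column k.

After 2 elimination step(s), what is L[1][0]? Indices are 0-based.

Step 1: pivot at (0,0) is 12.
  row1 ← row1 − (8)·row0  ⇒  L[1][0]=8, U row1=(0, 9, 2)
  row2 ← row2 − (9)·row0  ⇒  L[2][0]=9, U row2=(0, 6, 0)
Step 2: pivot at (1,1) is 9.
  row2 ← row2 − (5)·row1  ⇒  L[2][1]=5, U row2=(0, 0, 3)

L[1][0] = 8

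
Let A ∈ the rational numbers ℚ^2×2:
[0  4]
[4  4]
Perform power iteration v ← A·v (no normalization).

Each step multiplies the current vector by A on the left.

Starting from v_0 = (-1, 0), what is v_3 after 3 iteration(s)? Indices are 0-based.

v_3 = (-64, -128)

v_0 = (-1, 0).
v_1 = A·v_0 = (0, -4).
v_2 = A·v_1 = (-16, -16).
v_3 = A·v_2 = (-64, -128).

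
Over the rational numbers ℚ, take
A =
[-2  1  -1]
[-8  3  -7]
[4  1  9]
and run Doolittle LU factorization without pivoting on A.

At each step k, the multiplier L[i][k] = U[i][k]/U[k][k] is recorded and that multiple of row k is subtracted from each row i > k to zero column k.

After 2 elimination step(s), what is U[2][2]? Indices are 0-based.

Step 1: pivot at (0,0) is -2.
  row1 ← row1 − (4)·row0  ⇒  L[1][0]=4, U row1=(0, -1, -3)
  row2 ← row2 − (-2)·row0  ⇒  L[2][0]=-2, U row2=(0, 3, 7)
Step 2: pivot at (1,1) is -1.
  row2 ← row2 − (-3)·row1  ⇒  L[2][1]=-3, U row2=(0, 0, -2)

U[2][2] = -2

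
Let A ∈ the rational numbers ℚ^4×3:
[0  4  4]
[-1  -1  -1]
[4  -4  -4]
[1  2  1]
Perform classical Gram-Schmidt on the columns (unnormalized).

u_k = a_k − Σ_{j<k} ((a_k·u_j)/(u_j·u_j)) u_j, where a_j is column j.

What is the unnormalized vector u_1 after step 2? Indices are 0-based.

u_1 = (4, -31/18, -10/9, 49/18)

Step 1: u_0 = a_0 = (0, -1, 4, 1).
Step 2: u_1 = a_1 − (-13/18)·u_0 = (4, -31/18, -10/9, 49/18).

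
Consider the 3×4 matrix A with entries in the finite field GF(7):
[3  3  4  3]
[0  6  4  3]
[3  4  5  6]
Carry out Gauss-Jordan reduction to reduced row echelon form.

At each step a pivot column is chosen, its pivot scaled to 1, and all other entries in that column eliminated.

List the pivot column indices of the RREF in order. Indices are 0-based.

step 1: normalize row 0 (÷3) = (1, 1, 6, 1)
  row 2: subtract 3×row0 = (0, 1, 1, 3)
step 2: normalize row 1 (÷6) = (0, 1, 3, 4)
  row 0: subtract 1×row1 = (1, 0, 3, 4)
  row 2: subtract 1×row1 = (0, 0, 5, 6)
step 3: normalize row 2 (÷5) = (0, 0, 1, 4)
  row 0: subtract 3×row2 = (1, 0, 0, 6)
  row 1: subtract 3×row2 = (0, 1, 0, 6)

pivot columns: 0, 1, 2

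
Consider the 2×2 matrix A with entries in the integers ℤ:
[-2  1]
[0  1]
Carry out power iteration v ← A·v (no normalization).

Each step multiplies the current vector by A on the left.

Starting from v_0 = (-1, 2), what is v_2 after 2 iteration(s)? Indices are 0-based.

v_2 = (-6, 2)

v_0 = (-1, 2).
v_1 = A·v_0 = (4, 2).
v_2 = A·v_1 = (-6, 2).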